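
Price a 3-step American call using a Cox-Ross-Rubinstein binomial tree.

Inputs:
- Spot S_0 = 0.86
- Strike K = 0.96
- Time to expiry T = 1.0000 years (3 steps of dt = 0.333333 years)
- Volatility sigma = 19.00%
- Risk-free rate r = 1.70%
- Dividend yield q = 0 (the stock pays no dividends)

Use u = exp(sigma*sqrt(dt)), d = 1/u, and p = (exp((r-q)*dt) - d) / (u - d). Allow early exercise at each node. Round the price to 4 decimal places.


dt = T/N = 0.333333
u = exp(sigma*sqrt(dt)) = 1.115939; d = 1/u = 0.896106
p = (exp((r-q)*dt) - d) / (u - d) = 0.498454
Discount per step: exp(-r*dt) = 0.994349
Stock lattice S(k, i) with i counting down-moves:
  k=0: S(0,0) = 0.8600
  k=1: S(1,0) = 0.9597; S(1,1) = 0.7707
  k=2: S(2,0) = 1.0710; S(2,1) = 0.8600; S(2,2) = 0.6906
  k=3: S(3,0) = 1.1951; S(3,1) = 0.9597; S(3,2) = 0.7707; S(3,3) = 0.6188
Terminal payoffs V(N, i) = max(S_T - K, 0):
  V(3,0) = 0.235144; V(3,1) = 0.000000; V(3,2) = 0.000000; V(3,3) = 0.000000
Backward induction: V(k, i) = exp(-r*dt) * [p * V(k+1, i) + (1-p) * V(k+1, i+1)]; then take max(V_cont, immediate exercise) for American.
  V(2,0) = exp(-r*dt) * [p*0.235144 + (1-p)*0.000000] = 0.116546; exercise = 0.110976; V(2,0) = max -> 0.116546
  V(2,1) = exp(-r*dt) * [p*0.000000 + (1-p)*0.000000] = 0.000000; exercise = 0.000000; V(2,1) = max -> 0.000000
  V(2,2) = exp(-r*dt) * [p*0.000000 + (1-p)*0.000000] = 0.000000; exercise = 0.000000; V(2,2) = max -> 0.000000
  V(1,0) = exp(-r*dt) * [p*0.116546 + (1-p)*0.000000] = 0.057765; exercise = 0.000000; V(1,0) = max -> 0.057765
  V(1,1) = exp(-r*dt) * [p*0.000000 + (1-p)*0.000000] = 0.000000; exercise = 0.000000; V(1,1) = max -> 0.000000
  V(0,0) = exp(-r*dt) * [p*0.057765 + (1-p)*0.000000] = 0.028630; exercise = 0.000000; V(0,0) = max -> 0.028630

Answer: Price = V(0,0) = 0.0286


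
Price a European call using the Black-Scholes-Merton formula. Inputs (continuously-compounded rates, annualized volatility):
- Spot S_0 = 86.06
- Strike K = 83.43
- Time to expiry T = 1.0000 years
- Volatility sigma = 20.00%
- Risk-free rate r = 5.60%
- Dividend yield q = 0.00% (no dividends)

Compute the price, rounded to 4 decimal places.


d1 = (ln(S/K) + (r - q + 0.5*sigma^2) * T) / (sigma * sqrt(T)) = 0.53518385
d2 = d1 - sigma * sqrt(T) = 0.33518385
exp(-rT) = 0.94553914; exp(-qT) = 1.00000000
C = S_0 * exp(-qT) * N(d1) - K * exp(-rT) * N(d2)
N(d1) = 0.70373863; N(d2) = 0.63125680
C = 86.0600 * 1.00000000 * 0.70373863 - 83.4300 * 0.94553914 * 0.63125680 = 10.7662

Answer: Price = 10.7662


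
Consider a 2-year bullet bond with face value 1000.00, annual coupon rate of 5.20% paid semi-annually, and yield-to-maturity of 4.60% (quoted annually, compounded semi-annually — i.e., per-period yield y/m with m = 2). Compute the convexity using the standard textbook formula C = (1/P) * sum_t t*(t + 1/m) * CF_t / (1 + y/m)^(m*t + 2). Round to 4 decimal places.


Coupon per period c = face * coupon_rate / m = 26.000000
Periods per year m = 2; per-period yield y/m = 0.023000
Number of cashflows N = 4
Cashflows (t years, CF_t, discount factor 1/(1+y/m)^(m*t), PV):
  t = 0.5000: CF_t = 26.000000, DF = 0.977517, PV = 25.415445
  t = 1.0000: CF_t = 26.000000, DF = 0.955540, PV = 24.844032
  t = 1.5000: CF_t = 26.000000, DF = 0.934056, PV = 24.285466
  t = 2.0000: CF_t = 1026.000000, DF = 0.913056, PV = 936.795565
Price P = sum_t PV_t = 1011.340508
Convexity numerator sum_t t*(t + 1/m) * CF_t / (1+y/m)^(m*t + 2):
  t = 0.5000: term = 12.142733
  t = 1.0000: term = 35.609188
  t = 1.5000: term = 69.617181
  t = 2.0000: term = 4475.726735
Convexity = (1/P) * sum = 4593.095837 / 1011.340508 = 4.541592

Answer: Convexity = 4.5416


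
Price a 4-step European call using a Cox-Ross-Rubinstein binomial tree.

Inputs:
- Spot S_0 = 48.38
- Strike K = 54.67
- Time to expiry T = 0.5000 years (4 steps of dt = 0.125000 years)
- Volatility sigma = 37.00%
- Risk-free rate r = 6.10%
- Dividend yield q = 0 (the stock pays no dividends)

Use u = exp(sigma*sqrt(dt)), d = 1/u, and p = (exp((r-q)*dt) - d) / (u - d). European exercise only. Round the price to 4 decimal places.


dt = T/N = 0.125000
u = exp(sigma*sqrt(dt)) = 1.139757; d = 1/u = 0.877380
p = (exp((r-q)*dt) - d) / (u - d) = 0.496515
Discount per step: exp(-r*dt) = 0.992404
Stock lattice S(k, i) with i counting down-moves:
  k=0: S(0,0) = 48.3800
  k=1: S(1,0) = 55.1414; S(1,1) = 42.4477
  k=2: S(2,0) = 62.8478; S(2,1) = 48.3800; S(2,2) = 37.2427
  k=3: S(3,0) = 71.6312; S(3,1) = 55.1414; S(3,2) = 42.4477; S(3,3) = 32.6760
  k=4: S(4,0) = 81.6421; S(4,1) = 62.8478; S(4,2) = 48.3800; S(4,3) = 37.2427; S(4,4) = 28.6693
Terminal payoffs V(N, i) = max(S_T - K, 0):
  V(4,0) = 26.972138; V(4,1) = 8.177805; V(4,2) = 0.000000; V(4,3) = 0.000000; V(4,4) = 0.000000
Backward induction: V(k, i) = exp(-r*dt) * [p * V(k+1, i) + (1-p) * V(k+1, i+1)].
  V(3,0) = exp(-r*dt) * [p*26.972138 + (1-p)*8.177805] = 17.376476
  V(3,1) = exp(-r*dt) * [p*8.177805 + (1-p)*0.000000] = 4.029562
  V(3,2) = exp(-r*dt) * [p*0.000000 + (1-p)*0.000000] = 0.000000
  V(3,3) = exp(-r*dt) * [p*0.000000 + (1-p)*0.000000] = 0.000000
  V(2,0) = exp(-r*dt) * [p*17.376476 + (1-p)*4.029562] = 10.575562
  V(2,1) = exp(-r*dt) * [p*4.029562 + (1-p)*0.000000] = 1.985542
  V(2,2) = exp(-r*dt) * [p*0.000000 + (1-p)*0.000000] = 0.000000
  V(1,0) = exp(-r*dt) * [p*10.575562 + (1-p)*1.985542] = 6.203138
  V(1,1) = exp(-r*dt) * [p*1.985542 + (1-p)*0.000000] = 0.978363
  V(0,0) = exp(-r*dt) * [p*6.203138 + (1-p)*0.978363] = 3.545406

Answer: Price = V(0,0) = 3.5454


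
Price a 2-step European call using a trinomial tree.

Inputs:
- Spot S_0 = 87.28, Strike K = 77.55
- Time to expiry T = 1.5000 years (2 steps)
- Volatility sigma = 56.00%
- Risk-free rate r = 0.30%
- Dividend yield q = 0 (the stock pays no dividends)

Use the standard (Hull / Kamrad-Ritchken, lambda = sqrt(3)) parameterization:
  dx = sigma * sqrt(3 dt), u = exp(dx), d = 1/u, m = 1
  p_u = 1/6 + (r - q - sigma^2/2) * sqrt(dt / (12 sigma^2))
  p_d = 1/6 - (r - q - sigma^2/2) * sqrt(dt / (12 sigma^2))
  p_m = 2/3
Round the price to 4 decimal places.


dt = T/N = 0.750000; dx = sigma*sqrt(3*dt) = 0.840000
u = exp(dx) = 2.316367; d = 1/u = 0.431711
p_u = 0.098006, p_m = 0.666667, p_d = 0.235327
Discount per step: exp(-r*dt) = 0.997753
Stock lattice S(k, j) with j the centered position index:
  k=0: S(0,+0) = 87.2800
  k=1: S(1,-1) = 37.6797; S(1,+0) = 87.2800; S(1,+1) = 202.1725
  k=2: S(2,-2) = 16.2667; S(2,-1) = 37.6797; S(2,+0) = 87.2800; S(2,+1) = 202.1725; S(2,+2) = 468.3057
Terminal payoffs V(N, j) = max(S_T - K, 0):
  V(2,-2) = 0.000000; V(2,-1) = 0.000000; V(2,+0) = 9.730000; V(2,+1) = 124.622510; V(2,+2) = 390.755725
Backward induction: V(k, j) = exp(-r*dt) * [p_u * V(k+1, j+1) + p_m * V(k+1, j) + p_d * V(k+1, j-1)]
  V(1,-1) = exp(-r*dt) * [p_u*9.730000 + p_m*0.000000 + p_d*0.000000] = 0.951455
  V(1,+0) = exp(-r*dt) * [p_u*124.622510 + p_m*9.730000 + p_d*0.000000] = 18.658386
  V(1,+1) = exp(-r*dt) * [p_u*390.755725 + p_m*124.622510 + p_d*9.730000] = 123.389856
  V(0,+0) = exp(-r*dt) * [p_u*123.389856 + p_m*18.658386 + p_d*0.951455] = 24.700130

Answer: Price = V(0,0) = 24.7001


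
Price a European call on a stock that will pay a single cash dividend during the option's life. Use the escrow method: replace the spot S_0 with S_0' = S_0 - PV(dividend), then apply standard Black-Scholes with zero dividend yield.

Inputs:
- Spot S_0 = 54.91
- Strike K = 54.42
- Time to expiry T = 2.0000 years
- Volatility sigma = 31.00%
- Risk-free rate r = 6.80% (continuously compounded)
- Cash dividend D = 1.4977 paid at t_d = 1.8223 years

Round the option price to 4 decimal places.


PV(D) = D * exp(-r * t_d) = 1.4977 * 0.88345369 = 1.32314860
S_0' = S_0 - PV(D) = 54.9100 - 1.32314860 = 53.58685140
d1 = (ln(S_0'/K) + (r + sigma^2/2)*T) / (sigma*sqrt(T)) = 0.49422657
d2 = d1 - sigma*sqrt(T) = 0.05582037
exp(-rT) = 0.87284263
N(d1) = 0.68942691; N(d2) = 0.52225754
C = S_0' * N(d1) - K * exp(-rT) * N(d2) = 53.58685140 * 0.68942691 - 54.4200 * 0.87284263 * 0.52225754 = 12.1369

Answer: Price = 12.1369


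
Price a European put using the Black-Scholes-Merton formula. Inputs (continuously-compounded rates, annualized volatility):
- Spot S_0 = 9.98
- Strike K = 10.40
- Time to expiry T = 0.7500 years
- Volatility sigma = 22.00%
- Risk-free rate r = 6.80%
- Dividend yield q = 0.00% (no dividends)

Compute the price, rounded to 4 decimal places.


d1 = (ln(S/K) + (r - q + 0.5*sigma^2) * T) / (sigma * sqrt(T)) = 0.14658023
d2 = d1 - sigma * sqrt(T) = -0.04394536
exp(-rT) = 0.95027867; exp(-qT) = 1.00000000
P = K * exp(-rT) * N(-d2) - S_0 * exp(-qT) * N(-d1)
N(-d1) = 0.44173168; N(-d2) = 0.51752602
P = 10.4000 * 0.95027867 * 0.51752602 - 9.9800 * 1.00000000 * 0.44173168 = 0.7062

Answer: Price = 0.7062


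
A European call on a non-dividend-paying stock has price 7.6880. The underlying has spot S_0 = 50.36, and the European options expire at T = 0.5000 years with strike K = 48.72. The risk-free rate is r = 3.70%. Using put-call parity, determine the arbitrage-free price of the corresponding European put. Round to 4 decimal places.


Answer: Put price = 5.1550

Derivation:
Put-call parity: C - P = S_0 * exp(-qT) - K * exp(-rT).
S_0 * exp(-qT) = 50.3600 * 1.00000000 = 50.36000000
K * exp(-rT) = 48.7200 * 0.98167007 = 47.82696603
P = C - S*exp(-qT) + K*exp(-rT)
P = 7.6880 - 50.36000000 + 47.82696603 = 5.1550


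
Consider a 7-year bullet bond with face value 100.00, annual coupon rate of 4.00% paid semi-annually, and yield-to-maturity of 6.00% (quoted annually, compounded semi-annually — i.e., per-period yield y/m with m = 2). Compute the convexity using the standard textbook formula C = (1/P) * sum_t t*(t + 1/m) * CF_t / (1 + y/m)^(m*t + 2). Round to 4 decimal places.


Coupon per period c = face * coupon_rate / m = 2.000000
Periods per year m = 2; per-period yield y/m = 0.030000
Number of cashflows N = 14
Cashflows (t years, CF_t, discount factor 1/(1+y/m)^(m*t), PV):
  t = 0.5000: CF_t = 2.000000, DF = 0.970874, PV = 1.941748
  t = 1.0000: CF_t = 2.000000, DF = 0.942596, PV = 1.885192
  t = 1.5000: CF_t = 2.000000, DF = 0.915142, PV = 1.830283
  t = 2.0000: CF_t = 2.000000, DF = 0.888487, PV = 1.776974
  t = 2.5000: CF_t = 2.000000, DF = 0.862609, PV = 1.725218
  t = 3.0000: CF_t = 2.000000, DF = 0.837484, PV = 1.674969
  t = 3.5000: CF_t = 2.000000, DF = 0.813092, PV = 1.626183
  t = 4.0000: CF_t = 2.000000, DF = 0.789409, PV = 1.578818
  t = 4.5000: CF_t = 2.000000, DF = 0.766417, PV = 1.532833
  t = 5.0000: CF_t = 2.000000, DF = 0.744094, PV = 1.488188
  t = 5.5000: CF_t = 2.000000, DF = 0.722421, PV = 1.444843
  t = 6.0000: CF_t = 2.000000, DF = 0.701380, PV = 1.402760
  t = 6.5000: CF_t = 2.000000, DF = 0.680951, PV = 1.361903
  t = 7.0000: CF_t = 102.000000, DF = 0.661118, PV = 67.434016
Price P = sum_t PV_t = 88.703927
Convexity numerator sum_t t*(t + 1/m) * CF_t / (1+y/m)^(m*t + 2):
  t = 0.5000: term = 0.915142
  t = 1.0000: term = 2.665461
  t = 1.5000: term = 5.175653
  t = 2.0000: term = 8.374843
  t = 2.5000: term = 12.196373
  t = 3.0000: term = 16.577594
  t = 3.5000: term = 21.459669
  t = 4.0000: term = 26.787381
  t = 4.5000: term = 32.508957
  t = 5.0000: term = 38.575893
  t = 5.5000: term = 44.942788
  t = 6.0000: term = 51.567189
  t = 6.5000: term = 58.409437
  t = 7.0000: term = 3337.058960
Convexity = (1/P) * sum = 3657.215339 / 88.703927 = 41.229464

Answer: Convexity = 41.2295


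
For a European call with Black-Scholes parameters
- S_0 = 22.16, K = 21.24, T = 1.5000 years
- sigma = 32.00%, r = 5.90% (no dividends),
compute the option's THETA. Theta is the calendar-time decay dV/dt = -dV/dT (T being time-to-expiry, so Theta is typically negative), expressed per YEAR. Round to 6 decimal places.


d1 = 0.5299641132; d2 = 0.1380457544
phi(d1) = 0.3466743148; exp(-qT) = 1.0000000000; exp(-rT) = 0.9153031107
Theta = -S*exp(-qT)*phi(d1)*sigma/(2*sqrt(T)) - r*K*exp(-rT)*N(d2) + q*S*exp(-qT)*N(d1)
N(d1) = 0.7019315937; N(d2) = 0.5548978715; sqrt(T) = 1.2247448714
Term 1 = -22.1600 * 1.0000000000 * 0.3466743148 * 0.3200 / (2 * 1.2247448714) = -1.0036118373
Term 2 = -0.0590 * 21.2400 * 0.9153031107 * 0.5548978715 = -0.6364796481
Term 3 = 0 (no dividend yield, q = 0)
Theta = -1.0036118373 + (-0.6364796481) + (0.0000000000) = -1.640091

Answer: Theta = -1.640091


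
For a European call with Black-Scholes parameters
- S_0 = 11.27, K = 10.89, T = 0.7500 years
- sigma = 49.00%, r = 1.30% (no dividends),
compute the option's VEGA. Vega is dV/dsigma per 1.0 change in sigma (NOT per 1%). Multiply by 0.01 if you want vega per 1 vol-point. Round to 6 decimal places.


Answer: Vega = 3.704110

Derivation:
d1 = 0.3159800109; d2 = -0.1083724369
phi(d1) = 0.3795153569; exp(-qT) = 1.0000000000; exp(-rT) = 0.9902973771
Vega = S * exp(-qT) * phi(d1) * sqrt(T) = 11.2700 * 1.0000000000 * 0.3795153569 * 0.8660254038 = 3.704110


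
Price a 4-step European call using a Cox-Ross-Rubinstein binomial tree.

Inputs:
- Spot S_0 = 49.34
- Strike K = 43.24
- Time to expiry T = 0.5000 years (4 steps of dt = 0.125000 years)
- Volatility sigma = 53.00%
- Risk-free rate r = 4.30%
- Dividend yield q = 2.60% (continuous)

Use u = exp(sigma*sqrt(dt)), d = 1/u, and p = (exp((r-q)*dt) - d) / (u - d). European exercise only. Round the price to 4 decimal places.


dt = T/N = 0.125000
u = exp(sigma*sqrt(dt)) = 1.206089; d = 1/u = 0.829126
p = (exp((r-q)*dt) - d) / (u - d) = 0.458934
Discount per step: exp(-r*dt) = 0.994639
Stock lattice S(k, i) with i counting down-moves:
  k=0: S(0,0) = 49.3400
  k=1: S(1,0) = 59.5085; S(1,1) = 40.9091
  k=2: S(2,0) = 71.7725; S(2,1) = 49.3400; S(2,2) = 33.9188
  k=3: S(3,0) = 86.5641; S(3,1) = 59.5085; S(3,2) = 40.9091; S(3,3) = 28.1229
  k=4: S(4,0) = 104.4040; S(4,1) = 71.7725; S(4,2) = 49.3400; S(4,3) = 33.9188; S(4,4) = 23.3174
Terminal payoffs V(N, i) = max(S_T - K, 0):
  V(4,0) = 61.164032; V(4,1) = 28.532522; V(4,2) = 6.100000; V(4,3) = 0.000000; V(4,4) = 0.000000
Backward induction: V(k, i) = exp(-r*dt) * [p * V(k+1, i) + (1-p) * V(k+1, i+1)].
  V(3,0) = exp(-r*dt) * [p*61.164032 + (1-p)*28.532522] = 43.275000
  V(3,1) = exp(-r*dt) * [p*28.532522 + (1-p)*6.100000] = 16.307158
  V(3,2) = exp(-r*dt) * [p*6.100000 + (1-p)*0.000000] = 2.784490
  V(3,3) = exp(-r*dt) * [p*0.000000 + (1-p)*0.000000] = 0.000000
  V(2,0) = exp(-r*dt) * [p*43.275000 + (1-p)*16.307158] = 28.529854
  V(2,1) = exp(-r*dt) * [p*16.307158 + (1-p)*2.784490] = 8.942307
  V(2,2) = exp(-r*dt) * [p*2.784490 + (1-p)*0.000000] = 1.271047
  V(1,0) = exp(-r*dt) * [p*28.529854 + (1-p)*8.942307] = 17.835572
  V(1,1) = exp(-r*dt) * [p*8.942307 + (1-p)*1.271047] = 4.765962
  V(0,0) = exp(-r*dt) * [p*17.835572 + (1-p)*4.765962] = 10.706348

Answer: Price = V(0,0) = 10.7063


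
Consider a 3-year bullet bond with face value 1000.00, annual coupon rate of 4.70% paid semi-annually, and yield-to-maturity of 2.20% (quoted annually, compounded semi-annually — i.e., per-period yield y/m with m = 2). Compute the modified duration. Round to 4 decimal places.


Coupon per period c = face * coupon_rate / m = 23.500000
Periods per year m = 2; per-period yield y/m = 0.011000
Number of cashflows N = 6
Cashflows (t years, CF_t, discount factor 1/(1+y/m)^(m*t), PV):
  t = 0.5000: CF_t = 23.500000, DF = 0.989120, PV = 23.244313
  t = 1.0000: CF_t = 23.500000, DF = 0.978358, PV = 22.991407
  t = 1.5000: CF_t = 23.500000, DF = 0.967713, PV = 22.741253
  t = 2.0000: CF_t = 23.500000, DF = 0.957184, PV = 22.493821
  t = 2.5000: CF_t = 23.500000, DF = 0.946769, PV = 22.249081
  t = 3.0000: CF_t = 1023.500000, DF = 0.936468, PV = 958.475273
Price P = sum_t PV_t = 1072.195149
First compute Macaulay numerator sum_t t * PV_t:
  t * PV_t at t = 0.5000: 11.622156
  t * PV_t at t = 1.0000: 22.991407
  t * PV_t at t = 1.5000: 34.111880
  t * PV_t at t = 2.0000: 44.987643
  t * PV_t at t = 2.5000: 55.622703
  t * PV_t at t = 3.0000: 2875.425820
Macaulay duration D = 3044.761609 / 1072.195149 = 2.839746
Modified duration = D / (1 + y/m) = 2.839746 / (1 + 0.011000) = 2.808848

Answer: Modified duration = 2.8088


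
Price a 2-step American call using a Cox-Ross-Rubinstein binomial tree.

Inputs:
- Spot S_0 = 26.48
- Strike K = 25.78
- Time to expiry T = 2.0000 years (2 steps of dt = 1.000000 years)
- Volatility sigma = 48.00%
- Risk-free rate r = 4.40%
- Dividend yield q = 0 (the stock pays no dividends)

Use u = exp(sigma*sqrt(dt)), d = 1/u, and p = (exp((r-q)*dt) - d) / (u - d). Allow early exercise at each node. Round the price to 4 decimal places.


Answer: Price = V(0,0) = 7.5686

Derivation:
dt = T/N = 1.000000
u = exp(sigma*sqrt(dt)) = 1.616074; d = 1/u = 0.618783
p = (exp((r-q)*dt) - d) / (u - d) = 0.427357
Discount per step: exp(-r*dt) = 0.956954
Stock lattice S(k, i) with i counting down-moves:
  k=0: S(0,0) = 26.4800
  k=1: S(1,0) = 42.7937; S(1,1) = 16.3854
  k=2: S(2,0) = 69.1577; S(2,1) = 26.4800; S(2,2) = 10.1390
Terminal payoffs V(N, i) = max(S_T - K, 0):
  V(2,0) = 43.377723; V(2,1) = 0.700000; V(2,2) = 0.000000
Backward induction: V(k, i) = exp(-r*dt) * [p * V(k+1, i) + (1-p) * V(k+1, i+1)]; then take max(V_cont, immediate exercise) for American.
  V(1,0) = exp(-r*dt) * [p*43.377723 + (1-p)*0.700000] = 18.123377; exercise = 17.013650; V(1,0) = max -> 18.123377
  V(1,1) = exp(-r*dt) * [p*0.700000 + (1-p)*0.000000] = 0.286272; exercise = 0.000000; V(1,1) = max -> 0.286272
  V(0,0) = exp(-r*dt) * [p*18.123377 + (1-p)*0.286272] = 7.568624; exercise = 0.700000; V(0,0) = max -> 7.568624


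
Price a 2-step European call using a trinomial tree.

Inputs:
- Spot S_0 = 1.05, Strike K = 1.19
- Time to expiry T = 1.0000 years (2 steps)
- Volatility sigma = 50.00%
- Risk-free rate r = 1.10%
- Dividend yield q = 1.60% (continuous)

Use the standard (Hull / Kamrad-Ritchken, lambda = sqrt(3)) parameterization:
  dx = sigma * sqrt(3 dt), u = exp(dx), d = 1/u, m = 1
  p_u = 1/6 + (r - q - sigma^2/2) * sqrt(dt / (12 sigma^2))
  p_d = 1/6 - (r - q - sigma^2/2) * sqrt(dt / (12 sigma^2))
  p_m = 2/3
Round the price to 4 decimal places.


Answer: Price = V(0,0) = 0.1423

Derivation:
dt = T/N = 0.500000; dx = sigma*sqrt(3*dt) = 0.612372
u = exp(dx) = 1.844803; d = 1/u = 0.542063
p_u = 0.113594, p_m = 0.666667, p_d = 0.219739
Discount per step: exp(-r*dt) = 0.994515
Stock lattice S(k, j) with j the centered position index:
  k=0: S(0,+0) = 1.0500
  k=1: S(1,-1) = 0.5692; S(1,+0) = 1.0500; S(1,+1) = 1.9370
  k=2: S(2,-2) = 0.3085; S(2,-1) = 0.5692; S(2,+0) = 1.0500; S(2,+1) = 1.9370; S(2,+2) = 3.5735
Terminal payoffs V(N, j) = max(S_T - K, 0):
  V(2,-2) = 0.000000; V(2,-1) = 0.000000; V(2,+0) = 0.000000; V(2,+1) = 0.747043; V(2,+2) = 2.383463
Backward induction: V(k, j) = exp(-r*dt) * [p_u * V(k+1, j+1) + p_m * V(k+1, j) + p_d * V(k+1, j-1)]
  V(1,-1) = exp(-r*dt) * [p_u*0.000000 + p_m*0.000000 + p_d*0.000000] = 0.000000
  V(1,+0) = exp(-r*dt) * [p_u*0.747043 + p_m*0.000000 + p_d*0.000000] = 0.084394
  V(1,+1) = exp(-r*dt) * [p_u*2.383463 + p_m*0.747043 + p_d*0.000000] = 0.764560
  V(0,+0) = exp(-r*dt) * [p_u*0.764560 + p_m*0.084394 + p_d*0.000000] = 0.142328


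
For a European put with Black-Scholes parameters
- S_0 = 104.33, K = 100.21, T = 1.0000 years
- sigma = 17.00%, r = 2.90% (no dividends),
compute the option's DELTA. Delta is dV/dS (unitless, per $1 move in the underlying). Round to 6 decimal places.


Answer: Delta = -0.311150

Derivation:
d1 = 0.4925939318; d2 = 0.3225939318
phi(d1) = 0.3533617624; exp(-qT) = 1.0000000000; exp(-rT) = 0.9714164645
N(-d1) = 0.3111497683
Delta = -exp(-qT) * N(-d1) = -1.0000000000 * 0.3111497683 = -0.311150


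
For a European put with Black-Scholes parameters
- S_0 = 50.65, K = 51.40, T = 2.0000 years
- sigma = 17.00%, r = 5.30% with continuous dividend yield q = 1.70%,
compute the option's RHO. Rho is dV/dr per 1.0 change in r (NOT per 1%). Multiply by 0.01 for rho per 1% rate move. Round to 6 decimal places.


Answer: Rho = -41.883029

Derivation:
d1 = 0.3585491342; d2 = 0.1181328286
phi(d1) = 0.3741055605; exp(-qT) = 0.9665715046; exp(-rT) = 0.8994246481
N(-d2) = 0.4529812060
Rho = -K*T*exp(-rT)*N(-d2) = -51.4000 * 2.0000 * 0.8994246481 * 0.4529812060 = -41.883029


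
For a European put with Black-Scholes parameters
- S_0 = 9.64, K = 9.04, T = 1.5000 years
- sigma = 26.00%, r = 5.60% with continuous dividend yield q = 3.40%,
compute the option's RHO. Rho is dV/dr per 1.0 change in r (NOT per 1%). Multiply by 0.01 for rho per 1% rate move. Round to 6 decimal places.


Answer: Rho = -5.509048

Derivation:
d1 = 0.4646554361; d2 = 0.1462217696
phi(d1) = 0.3581186688; exp(-qT) = 0.9502786705; exp(-rT) = 0.9194312561
N(-d2) = 0.4418731603
Rho = -K*T*exp(-rT)*N(-d2) = -9.0400 * 1.5000 * 0.9194312561 * 0.4418731603 = -5.509048


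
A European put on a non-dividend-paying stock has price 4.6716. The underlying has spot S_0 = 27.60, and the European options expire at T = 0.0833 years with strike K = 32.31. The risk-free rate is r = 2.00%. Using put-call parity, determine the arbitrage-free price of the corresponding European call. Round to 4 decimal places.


Put-call parity: C - P = S_0 * exp(-qT) - K * exp(-rT).
S_0 * exp(-qT) = 27.6000 * 1.00000000 = 27.60000000
K * exp(-rT) = 32.3100 * 0.99833539 = 32.25621635
C = P + S*exp(-qT) - K*exp(-rT)
C = 4.6716 + 27.60000000 - 32.25621635 = 0.0154

Answer: Call price = 0.0154


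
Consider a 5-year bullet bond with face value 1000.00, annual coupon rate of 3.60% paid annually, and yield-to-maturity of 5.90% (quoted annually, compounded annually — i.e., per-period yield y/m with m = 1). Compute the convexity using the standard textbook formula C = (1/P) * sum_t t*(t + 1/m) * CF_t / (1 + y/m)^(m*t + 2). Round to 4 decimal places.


Answer: Convexity = 24.2279

Derivation:
Coupon per period c = face * coupon_rate / m = 36.000000
Periods per year m = 1; per-period yield y/m = 0.059000
Number of cashflows N = 5
Cashflows (t years, CF_t, discount factor 1/(1+y/m)^(m*t), PV):
  t = 1.0000: CF_t = 36.000000, DF = 0.944287, PV = 33.994334
  t = 2.0000: CF_t = 36.000000, DF = 0.891678, PV = 32.100410
  t = 3.0000: CF_t = 36.000000, DF = 0.842000, PV = 30.312002
  t = 4.0000: CF_t = 36.000000, DF = 0.795090, PV = 28.623231
  t = 5.0000: CF_t = 1036.000000, DF = 0.750793, PV = 777.821520
Price P = sum_t PV_t = 902.851498
Convexity numerator sum_t t*(t + 1/m) * CF_t / (1+y/m)^(m*t + 2):
  t = 1.0000: term = 60.624004
  t = 2.0000: term = 171.739388
  t = 3.0000: term = 324.342565
  t = 4.0000: term = 510.454146
  t = 5.0000: term = 20806.991482
Convexity = (1/P) * sum = 21874.151584 / 902.851498 = 24.227851


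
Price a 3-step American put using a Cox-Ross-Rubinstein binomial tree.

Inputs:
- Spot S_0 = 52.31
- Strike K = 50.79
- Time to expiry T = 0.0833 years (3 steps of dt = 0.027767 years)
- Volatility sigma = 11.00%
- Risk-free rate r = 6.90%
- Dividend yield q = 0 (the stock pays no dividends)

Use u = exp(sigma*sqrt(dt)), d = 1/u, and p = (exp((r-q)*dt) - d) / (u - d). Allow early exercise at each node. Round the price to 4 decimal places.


Answer: Price = V(0,0) = 0.1176

Derivation:
dt = T/N = 0.027767
u = exp(sigma*sqrt(dt)) = 1.018499; d = 1/u = 0.981837
p = (exp((r-q)*dt) - d) / (u - d) = 0.547727
Discount per step: exp(-r*dt) = 0.998086
Stock lattice S(k, i) with i counting down-moves:
  k=0: S(0,0) = 52.3100
  k=1: S(1,0) = 53.2777; S(1,1) = 51.3599
  k=2: S(2,0) = 54.2632; S(2,1) = 52.3100; S(2,2) = 50.4271
  k=3: S(3,0) = 55.2670; S(3,1) = 53.2777; S(3,2) = 51.3599; S(3,3) = 49.5112
Terminal payoffs V(N, i) = max(K - S_T, 0):
  V(3,0) = 0.000000; V(3,1) = 0.000000; V(3,2) = 0.000000; V(3,3) = 1.278817
Backward induction: V(k, i) = exp(-r*dt) * [p * V(k+1, i) + (1-p) * V(k+1, i+1)]; then take max(V_cont, immediate exercise) for American.
  V(2,0) = exp(-r*dt) * [p*0.000000 + (1-p)*0.000000] = 0.000000; exercise = 0.000000; V(2,0) = max -> 0.000000
  V(2,1) = exp(-r*dt) * [p*0.000000 + (1-p)*0.000000] = 0.000000; exercise = 0.000000; V(2,1) = max -> 0.000000
  V(2,2) = exp(-r*dt) * [p*0.000000 + (1-p)*1.278817] = 0.577267; exercise = 0.362925; V(2,2) = max -> 0.577267
  V(1,0) = exp(-r*dt) * [p*0.000000 + (1-p)*0.000000] = 0.000000; exercise = 0.000000; V(1,0) = max -> 0.000000
  V(1,1) = exp(-r*dt) * [p*0.000000 + (1-p)*0.577267] = 0.260583; exercise = 0.000000; V(1,1) = max -> 0.260583
  V(0,0) = exp(-r*dt) * [p*0.000000 + (1-p)*0.260583] = 0.117629; exercise = 0.000000; V(0,0) = max -> 0.117629


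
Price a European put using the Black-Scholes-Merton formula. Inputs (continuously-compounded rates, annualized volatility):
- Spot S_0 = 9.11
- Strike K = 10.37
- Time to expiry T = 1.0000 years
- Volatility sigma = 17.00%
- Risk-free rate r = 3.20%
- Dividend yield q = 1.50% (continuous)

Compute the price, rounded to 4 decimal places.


Answer: Price = 1.3143

Derivation:
d1 = (ln(S/K) + (r - q + 0.5*sigma^2) * T) / (sigma * sqrt(T)) = -0.57702536
d2 = d1 - sigma * sqrt(T) = -0.74702536
exp(-rT) = 0.96850658; exp(-qT) = 0.98511194
P = K * exp(-rT) * N(-d2) - S_0 * exp(-qT) * N(-d1)
N(-d1) = 0.71803884; N(-d2) = 0.77247587
P = 10.3700 * 0.96850658 * 0.77247587 - 9.1100 * 0.98511194 * 0.71803884 = 1.3143


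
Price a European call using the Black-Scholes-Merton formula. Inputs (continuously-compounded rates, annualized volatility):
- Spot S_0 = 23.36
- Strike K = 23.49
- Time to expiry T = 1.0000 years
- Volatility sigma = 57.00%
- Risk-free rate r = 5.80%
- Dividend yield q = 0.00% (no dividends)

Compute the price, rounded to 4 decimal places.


d1 = (ln(S/K) + (r - q + 0.5*sigma^2) * T) / (sigma * sqrt(T)) = 0.37701817
d2 = d1 - sigma * sqrt(T) = -0.19298183
exp(-rT) = 0.94364995; exp(-qT) = 1.00000000
C = S_0 * exp(-qT) * N(d1) - K * exp(-rT) * N(d2)
N(d1) = 0.64691995; N(d2) = 0.42348660
C = 23.3600 * 1.00000000 * 0.64691995 - 23.4900 * 0.94364995 * 0.42348660 = 5.7249

Answer: Price = 5.7249


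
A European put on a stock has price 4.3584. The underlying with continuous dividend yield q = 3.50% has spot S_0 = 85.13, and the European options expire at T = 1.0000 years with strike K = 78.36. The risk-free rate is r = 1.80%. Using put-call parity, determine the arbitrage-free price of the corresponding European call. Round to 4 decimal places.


Answer: Call price = 9.5983

Derivation:
Put-call parity: C - P = S_0 * exp(-qT) - K * exp(-rT).
S_0 * exp(-qT) = 85.1300 * 0.96560542 = 82.20198909
K * exp(-rT) = 78.3600 * 0.98216103 = 76.96213850
C = P + S*exp(-qT) - K*exp(-rT)
C = 4.3584 + 82.20198909 - 76.96213850 = 9.5983


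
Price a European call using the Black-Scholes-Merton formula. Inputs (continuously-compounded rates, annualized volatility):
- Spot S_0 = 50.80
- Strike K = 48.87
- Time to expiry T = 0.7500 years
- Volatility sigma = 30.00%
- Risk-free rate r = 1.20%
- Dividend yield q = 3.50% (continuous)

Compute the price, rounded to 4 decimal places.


d1 = (ln(S/K) + (r - q + 0.5*sigma^2) * T) / (sigma * sqrt(T)) = 0.21259054
d2 = d1 - sigma * sqrt(T) = -0.04721708
exp(-rT) = 0.99104038; exp(-qT) = 0.97409154
C = S_0 * exp(-qT) * N(d1) - K * exp(-rT) * N(d2)
N(d1) = 0.58417683; N(d2) = 0.48117011
C = 50.8000 * 0.97409154 * 0.58417683 - 48.8700 * 0.99104038 * 0.48117011 = 5.6032

Answer: Price = 5.6032


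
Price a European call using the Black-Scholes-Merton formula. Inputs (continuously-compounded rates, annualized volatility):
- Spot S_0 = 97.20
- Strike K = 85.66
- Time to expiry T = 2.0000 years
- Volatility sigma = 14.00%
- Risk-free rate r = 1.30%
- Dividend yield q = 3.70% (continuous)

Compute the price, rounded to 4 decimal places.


Answer: Price = 10.7804

Derivation:
d1 = (ln(S/K) + (r - q + 0.5*sigma^2) * T) / (sigma * sqrt(T)) = 0.49489767
d2 = d1 - sigma * sqrt(T) = 0.29690777
exp(-rT) = 0.97433509; exp(-qT) = 0.92867169
C = S_0 * exp(-qT) * N(d1) - K * exp(-rT) * N(d2)
N(d1) = 0.68966382; N(d2) = 0.61673154
C = 97.2000 * 0.92867169 * 0.68966382 - 85.6600 * 0.97433509 * 0.61673154 = 10.7804


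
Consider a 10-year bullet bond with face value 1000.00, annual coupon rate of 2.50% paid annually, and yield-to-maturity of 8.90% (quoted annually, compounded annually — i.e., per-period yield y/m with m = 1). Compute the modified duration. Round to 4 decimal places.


Coupon per period c = face * coupon_rate / m = 25.000000
Periods per year m = 1; per-period yield y/m = 0.089000
Number of cashflows N = 10
Cashflows (t years, CF_t, discount factor 1/(1+y/m)^(m*t), PV):
  t = 1.0000: CF_t = 25.000000, DF = 0.918274, PV = 22.956841
  t = 2.0000: CF_t = 25.000000, DF = 0.843226, PV = 21.080662
  t = 3.0000: CF_t = 25.000000, DF = 0.774313, PV = 19.357817
  t = 4.0000: CF_t = 25.000000, DF = 0.711031, PV = 17.775773
  t = 5.0000: CF_t = 25.000000, DF = 0.652921, PV = 16.323024
  t = 6.0000: CF_t = 25.000000, DF = 0.599560, PV = 14.989002
  t = 7.0000: CF_t = 25.000000, DF = 0.550560, PV = 13.764006
  t = 8.0000: CF_t = 25.000000, DF = 0.505565, PV = 12.639124
  t = 9.0000: CF_t = 25.000000, DF = 0.464247, PV = 11.606174
  t = 10.0000: CF_t = 1025.000000, DF = 0.426306, PV = 436.963406
Price P = sum_t PV_t = 587.455829
First compute Macaulay numerator sum_t t * PV_t:
  t * PV_t at t = 1.0000: 22.956841
  t * PV_t at t = 2.0000: 42.161324
  t * PV_t at t = 3.0000: 58.073450
  t * PV_t at t = 4.0000: 71.103091
  t * PV_t at t = 5.0000: 81.615118
  t * PV_t at t = 6.0000: 89.934015
  t * PV_t at t = 7.0000: 96.348041
  t * PV_t at t = 8.0000: 101.112991
  t * PV_t at t = 9.0000: 104.455569
  t * PV_t at t = 10.0000: 4369.634058
Macaulay duration D = 5037.394499 / 587.455829 = 8.574933
Modified duration = D / (1 + y/m) = 8.574933 / (1 + 0.089000) = 7.874135

Answer: Modified duration = 7.8741


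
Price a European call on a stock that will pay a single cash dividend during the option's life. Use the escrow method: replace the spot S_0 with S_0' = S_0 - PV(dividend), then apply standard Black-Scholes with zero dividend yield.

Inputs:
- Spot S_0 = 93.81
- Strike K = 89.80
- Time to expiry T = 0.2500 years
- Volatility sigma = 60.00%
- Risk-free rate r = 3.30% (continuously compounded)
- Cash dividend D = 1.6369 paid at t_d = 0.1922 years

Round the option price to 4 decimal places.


PV(D) = D * exp(-r * t_d) = 1.6369 * 0.99367747 = 1.62655065
S_0' = S_0 - PV(D) = 93.8100 - 1.62655065 = 92.18344935
d1 = (ln(S_0'/K) + (r + sigma^2/2)*T) / (sigma*sqrt(T)) = 0.26481877
d2 = d1 - sigma*sqrt(T) = -0.03518123
exp(-rT) = 0.99178394
N(d1) = 0.60442546; N(d2) = 0.48596761
C = S_0' * N(d1) - K * exp(-rT) * N(d2) = 92.18344935 * 0.60442546 - 89.8000 * 0.99178394 * 0.48596761 = 12.4367

Answer: Price = 12.4367


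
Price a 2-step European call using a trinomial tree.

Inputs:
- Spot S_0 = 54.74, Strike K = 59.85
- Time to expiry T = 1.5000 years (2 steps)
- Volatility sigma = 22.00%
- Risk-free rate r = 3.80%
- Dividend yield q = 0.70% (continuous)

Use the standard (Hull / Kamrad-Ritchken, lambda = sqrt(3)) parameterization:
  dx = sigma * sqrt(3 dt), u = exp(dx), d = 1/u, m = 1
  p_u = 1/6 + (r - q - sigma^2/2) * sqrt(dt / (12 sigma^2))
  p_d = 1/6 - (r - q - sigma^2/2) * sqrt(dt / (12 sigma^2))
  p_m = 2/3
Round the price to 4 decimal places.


Answer: Price = V(0,0) = 4.9016

Derivation:
dt = T/N = 0.750000; dx = sigma*sqrt(3*dt) = 0.330000
u = exp(dx) = 1.390968; d = 1/u = 0.718924
p_u = 0.174394, p_m = 0.666667, p_d = 0.158939
Discount per step: exp(-r*dt) = 0.971902
Stock lattice S(k, j) with j the centered position index:
  k=0: S(0,+0) = 54.7400
  k=1: S(1,-1) = 39.3539; S(1,+0) = 54.7400; S(1,+1) = 76.1416
  k=2: S(2,-2) = 28.2924; S(2,-1) = 39.3539; S(2,+0) = 54.7400; S(2,+1) = 76.1416; S(2,+2) = 105.9105
Terminal payoffs V(N, j) = max(S_T - K, 0):
  V(2,-2) = 0.000000; V(2,-1) = 0.000000; V(2,+0) = 0.000000; V(2,+1) = 16.291595; V(2,+2) = 46.060532
Backward induction: V(k, j) = exp(-r*dt) * [p_u * V(k+1, j+1) + p_m * V(k+1, j) + p_d * V(k+1, j-1)]
  V(1,-1) = exp(-r*dt) * [p_u*0.000000 + p_m*0.000000 + p_d*0.000000] = 0.000000
  V(1,+0) = exp(-r*dt) * [p_u*16.291595 + p_m*0.000000 + p_d*0.000000] = 2.761326
  V(1,+1) = exp(-r*dt) * [p_u*46.060532 + p_m*16.291595 + p_d*0.000000] = 18.362870
  V(0,+0) = exp(-r*dt) * [p_u*18.362870 + p_m*2.761326 + p_d*0.000000] = 4.901553


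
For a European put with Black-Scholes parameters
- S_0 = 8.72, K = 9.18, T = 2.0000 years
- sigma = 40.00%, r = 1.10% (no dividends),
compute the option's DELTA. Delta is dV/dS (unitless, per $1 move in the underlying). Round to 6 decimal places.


Answer: Delta = -0.408713

Derivation:
d1 = 0.2308562808; d2 = -0.3348291442
phi(d1) = 0.3884519318; exp(-qT) = 1.0000000000; exp(-rT) = 0.9782402351
N(-d1) = 0.4087132281
Delta = -exp(-qT) * N(-d1) = -1.0000000000 * 0.4087132281 = -0.408713


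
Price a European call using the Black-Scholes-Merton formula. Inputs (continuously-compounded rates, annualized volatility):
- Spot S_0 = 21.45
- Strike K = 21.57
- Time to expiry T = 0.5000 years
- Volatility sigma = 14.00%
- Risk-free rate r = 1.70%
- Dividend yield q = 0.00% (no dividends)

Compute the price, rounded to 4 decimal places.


Answer: Price = 0.8772

Derivation:
d1 = (ln(S/K) + (r - q + 0.5*sigma^2) * T) / (sigma * sqrt(T)) = 0.07900590
d2 = d1 - sigma * sqrt(T) = -0.01998905
exp(-rT) = 0.99153602; exp(-qT) = 1.00000000
C = S_0 * exp(-qT) * N(d1) - K * exp(-rT) * N(d2)
N(d1) = 0.53148603; N(d2) = 0.49202605
C = 21.4500 * 1.00000000 * 0.53148603 - 21.5700 * 0.99153602 * 0.49202605 = 0.8772


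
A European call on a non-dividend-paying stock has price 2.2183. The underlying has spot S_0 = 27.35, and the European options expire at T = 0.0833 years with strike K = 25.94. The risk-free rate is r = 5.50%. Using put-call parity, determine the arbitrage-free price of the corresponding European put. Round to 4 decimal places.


Put-call parity: C - P = S_0 * exp(-qT) - K * exp(-rT).
S_0 * exp(-qT) = 27.3500 * 1.00000000 = 27.35000000
K * exp(-rT) = 25.9400 * 0.99542898 = 25.82142772
P = C - S*exp(-qT) + K*exp(-rT)
P = 2.2183 - 27.35000000 + 25.82142772 = 0.6897

Answer: Put price = 0.6897


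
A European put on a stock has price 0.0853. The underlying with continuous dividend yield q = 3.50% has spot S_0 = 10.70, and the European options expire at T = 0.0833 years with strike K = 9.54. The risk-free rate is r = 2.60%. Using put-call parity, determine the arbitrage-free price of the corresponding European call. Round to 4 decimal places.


Answer: Call price = 1.2348

Derivation:
Put-call parity: C - P = S_0 * exp(-qT) - K * exp(-rT).
S_0 * exp(-qT) = 10.7000 * 0.99708875 = 10.66884958
K * exp(-rT) = 9.5400 * 0.99783654 = 9.51936063
C = P + S*exp(-qT) - K*exp(-rT)
C = 0.0853 + 10.66884958 - 9.51936063 = 1.2348


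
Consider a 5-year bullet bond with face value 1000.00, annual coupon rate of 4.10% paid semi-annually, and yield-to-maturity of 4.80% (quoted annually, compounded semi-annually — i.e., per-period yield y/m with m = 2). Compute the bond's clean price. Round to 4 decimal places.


Coupon per period c = face * coupon_rate / m = 20.500000
Periods per year m = 2; per-period yield y/m = 0.024000
Number of cashflows N = 10
Cashflows (t years, CF_t, discount factor 1/(1+y/m)^(m*t), PV):
  t = 0.5000: CF_t = 20.500000, DF = 0.976562, PV = 20.019531
  t = 1.0000: CF_t = 20.500000, DF = 0.953674, PV = 19.550323
  t = 1.5000: CF_t = 20.500000, DF = 0.931323, PV = 19.092113
  t = 2.0000: CF_t = 20.500000, DF = 0.909495, PV = 18.644641
  t = 2.5000: CF_t = 20.500000, DF = 0.888178, PV = 18.207658
  t = 3.0000: CF_t = 20.500000, DF = 0.867362, PV = 17.780916
  t = 3.5000: CF_t = 20.500000, DF = 0.847033, PV = 17.364175
  t = 4.0000: CF_t = 20.500000, DF = 0.827181, PV = 16.957203
  t = 4.5000: CF_t = 20.500000, DF = 0.807794, PV = 16.559768
  t = 5.0000: CF_t = 1020.500000, DF = 0.788861, PV = 805.032554
Price P = sum_t PV_t = 969.208882

Answer: Price = 969.2089


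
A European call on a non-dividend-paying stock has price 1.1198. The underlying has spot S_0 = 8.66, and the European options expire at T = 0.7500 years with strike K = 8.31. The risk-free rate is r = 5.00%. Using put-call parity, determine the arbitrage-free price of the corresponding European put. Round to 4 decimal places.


Put-call parity: C - P = S_0 * exp(-qT) - K * exp(-rT).
S_0 * exp(-qT) = 8.6600 * 1.00000000 = 8.66000000
K * exp(-rT) = 8.3100 * 0.96319442 = 8.00414561
P = C - S*exp(-qT) + K*exp(-rT)
P = 1.1198 - 8.66000000 + 8.00414561 = 0.4639

Answer: Put price = 0.4639


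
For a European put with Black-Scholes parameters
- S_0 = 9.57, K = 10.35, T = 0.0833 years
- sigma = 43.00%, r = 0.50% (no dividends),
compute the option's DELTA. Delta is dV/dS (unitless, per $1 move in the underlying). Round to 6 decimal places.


d1 = -0.5659357639; d2 = -0.6900412432
phi(d1) = 0.3399080369; exp(-qT) = 1.0000000000; exp(-rT) = 0.9995835867
N(-d1) = 0.7142812758
Delta = -exp(-qT) * N(-d1) = -1.0000000000 * 0.7142812758 = -0.714281

Answer: Delta = -0.714281


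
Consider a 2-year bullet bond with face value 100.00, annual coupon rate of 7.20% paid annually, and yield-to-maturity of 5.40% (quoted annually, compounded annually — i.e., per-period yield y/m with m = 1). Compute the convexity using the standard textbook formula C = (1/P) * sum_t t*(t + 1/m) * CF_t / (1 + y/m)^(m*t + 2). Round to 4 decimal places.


Answer: Convexity = 5.1629

Derivation:
Coupon per period c = face * coupon_rate / m = 7.200000
Periods per year m = 1; per-period yield y/m = 0.054000
Number of cashflows N = 2
Cashflows (t years, CF_t, discount factor 1/(1+y/m)^(m*t), PV):
  t = 1.0000: CF_t = 7.200000, DF = 0.948767, PV = 6.831120
  t = 2.0000: CF_t = 107.200000, DF = 0.900158, PV = 96.496945
Price P = sum_t PV_t = 103.328064
Convexity numerator sum_t t*(t + 1/m) * CF_t / (1+y/m)^(m*t + 2):
  t = 1.0000: term = 12.298175
  t = 2.0000: term = 521.175021
Convexity = (1/P) * sum = 533.473195 / 103.328064 = 5.162907


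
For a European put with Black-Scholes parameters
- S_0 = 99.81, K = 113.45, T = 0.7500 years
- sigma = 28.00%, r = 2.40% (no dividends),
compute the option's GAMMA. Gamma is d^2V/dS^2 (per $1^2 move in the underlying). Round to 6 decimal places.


Answer: Gamma = 0.015596

Derivation:
d1 = -0.3327757567; d2 = -0.5752628697
phi(d1) = 0.3774533156; exp(-qT) = 1.0000000000; exp(-rT) = 0.9821610324
Gamma = exp(-qT) * phi(d1) / (S * sigma * sqrt(T)) = 1.0000000000 * 0.3774533156 / (99.8100 * 0.2800 * 0.8660254038) = 0.015596


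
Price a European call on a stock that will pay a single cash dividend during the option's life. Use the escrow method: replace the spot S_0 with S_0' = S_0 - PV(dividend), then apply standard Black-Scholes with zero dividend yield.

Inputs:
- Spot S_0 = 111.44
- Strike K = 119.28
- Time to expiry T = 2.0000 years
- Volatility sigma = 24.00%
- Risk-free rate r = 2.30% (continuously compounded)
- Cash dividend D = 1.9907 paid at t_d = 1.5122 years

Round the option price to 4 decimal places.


PV(D) = D * exp(-r * t_d) = 1.9907 * 0.96581729 = 1.92265249
S_0' = S_0 - PV(D) = 111.4400 - 1.92265249 = 109.51734751
d1 = (ln(S_0'/K) + (r + sigma^2/2)*T) / (sigma*sqrt(T)) = 0.05364964
d2 = d1 - sigma*sqrt(T) = -0.28576162
exp(-rT) = 0.95504196
N(d1) = 0.52139285; N(d2) = 0.38753035
C = S_0' * N(d1) - K * exp(-rT) * N(d2) = 109.51734751 * 0.52139285 - 119.2800 * 0.95504196 * 0.38753035 = 12.9551

Answer: Price = 12.9551


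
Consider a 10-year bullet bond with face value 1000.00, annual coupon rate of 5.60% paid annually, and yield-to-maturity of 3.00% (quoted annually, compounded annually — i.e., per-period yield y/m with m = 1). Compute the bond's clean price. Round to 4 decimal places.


Answer: Price = 1221.7853

Derivation:
Coupon per period c = face * coupon_rate / m = 56.000000
Periods per year m = 1; per-period yield y/m = 0.030000
Number of cashflows N = 10
Cashflows (t years, CF_t, discount factor 1/(1+y/m)^(m*t), PV):
  t = 1.0000: CF_t = 56.000000, DF = 0.970874, PV = 54.368932
  t = 2.0000: CF_t = 56.000000, DF = 0.942596, PV = 52.785371
  t = 3.0000: CF_t = 56.000000, DF = 0.915142, PV = 51.247933
  t = 4.0000: CF_t = 56.000000, DF = 0.888487, PV = 49.755275
  t = 5.0000: CF_t = 56.000000, DF = 0.862609, PV = 48.306092
  t = 6.0000: CF_t = 56.000000, DF = 0.837484, PV = 46.899118
  t = 7.0000: CF_t = 56.000000, DF = 0.813092, PV = 45.533125
  t = 8.0000: CF_t = 56.000000, DF = 0.789409, PV = 44.206917
  t = 9.0000: CF_t = 56.000000, DF = 0.766417, PV = 42.919337
  t = 10.0000: CF_t = 1056.000000, DF = 0.744094, PV = 785.763174
Price P = sum_t PV_t = 1221.785274


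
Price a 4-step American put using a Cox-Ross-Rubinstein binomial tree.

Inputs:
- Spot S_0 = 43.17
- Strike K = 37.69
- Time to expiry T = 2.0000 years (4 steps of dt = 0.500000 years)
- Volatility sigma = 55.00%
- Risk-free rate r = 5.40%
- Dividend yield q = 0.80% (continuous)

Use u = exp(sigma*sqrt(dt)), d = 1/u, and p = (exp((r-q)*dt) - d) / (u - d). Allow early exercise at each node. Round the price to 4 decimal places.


dt = T/N = 0.500000
u = exp(sigma*sqrt(dt)) = 1.475370; d = 1/u = 0.677796
p = (exp((r-q)*dt) - d) / (u - d) = 0.433152
Discount per step: exp(-r*dt) = 0.973361
Stock lattice S(k, i) with i counting down-moves:
  k=0: S(0,0) = 43.1700
  k=1: S(1,0) = 63.6917; S(1,1) = 29.2605
  k=2: S(2,0) = 93.9688; S(2,1) = 43.1700; S(2,2) = 19.8326
  k=3: S(3,0) = 138.6388; S(3,1) = 63.6917; S(3,2) = 29.2605; S(3,3) = 13.4425
  k=4: S(4,0) = 204.5435; S(4,1) = 93.9688; S(4,2) = 43.1700; S(4,3) = 19.8326; S(4,4) = 9.1113
Terminal payoffs V(N, i) = max(K - S_T, 0):
  V(4,0) = 0.000000; V(4,1) = 0.000000; V(4,2) = 0.000000; V(4,3) = 17.857374; V(4,4) = 28.578741
Backward induction: V(k, i) = exp(-r*dt) * [p * V(k+1, i) + (1-p) * V(k+1, i+1)]; then take max(V_cont, immediate exercise) for American.
  V(3,0) = exp(-r*dt) * [p*0.000000 + (1-p)*0.000000] = 0.000000; exercise = 0.000000; V(3,0) = max -> 0.000000
  V(3,1) = exp(-r*dt) * [p*0.000000 + (1-p)*0.000000] = 0.000000; exercise = 0.000000; V(3,1) = max -> 0.000000
  V(3,2) = exp(-r*dt) * [p*0.000000 + (1-p)*17.857374] = 9.852774; exercise = 8.429541; V(3,2) = max -> 9.852774
  V(3,3) = exp(-r*dt) * [p*17.857374 + (1-p)*28.578741] = 23.297171; exercise = 24.247523; V(3,3) = max -> 24.247523
  V(2,0) = exp(-r*dt) * [p*0.000000 + (1-p)*0.000000] = 0.000000; exercise = 0.000000; V(2,0) = max -> 0.000000
  V(2,1) = exp(-r*dt) * [p*0.000000 + (1-p)*9.852774] = 5.436250; exercise = 0.000000; V(2,1) = max -> 5.436250
  V(2,2) = exp(-r*dt) * [p*9.852774 + (1-p)*24.247523] = 17.532585; exercise = 17.857374; V(2,2) = max -> 17.857374
  V(1,0) = exp(-r*dt) * [p*0.000000 + (1-p)*5.436250] = 2.999441; exercise = 0.000000; V(1,0) = max -> 2.999441
  V(1,1) = exp(-r*dt) * [p*5.436250 + (1-p)*17.857374] = 12.144768; exercise = 8.429541; V(1,1) = max -> 12.144768
  V(0,0) = exp(-r*dt) * [p*2.999441 + (1-p)*12.144768] = 7.965457; exercise = 0.000000; V(0,0) = max -> 7.965457

Answer: Price = V(0,0) = 7.9655
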